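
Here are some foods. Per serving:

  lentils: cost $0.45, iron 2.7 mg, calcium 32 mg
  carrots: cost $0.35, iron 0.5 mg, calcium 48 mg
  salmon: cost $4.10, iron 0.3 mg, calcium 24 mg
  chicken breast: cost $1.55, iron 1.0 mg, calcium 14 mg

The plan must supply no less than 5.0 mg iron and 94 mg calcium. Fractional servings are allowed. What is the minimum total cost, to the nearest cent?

$1.05

lentils only: max(5.0/2.7, 94/32) = 2.938 servings → $1.32.
carrots only: max(5.0/0.5, 94/48) = 10 servings → $3.50.
salmon only: max(5.0/0.3, 94/24) = 16.67 servings → $68.33.
chicken breast only: max(5.0/1.0, 94/14) = 6.714 servings → $10.41.
lentils + carrots with both tight: 1.699 servings and 0.8257 servings → $1.05.
lentils + salmon with both tight: 1.663 servings and 1.699 servings → $7.72.
lentils + chicken breast: the both-tight solution has a negative serving — not a feasible corner.
carrots + salmon: the both-tight solution has a negative serving — not a feasible corner.
carrots + chicken breast with both tight: 0.5854 servings and 4.707 servings → $7.50.
salmon + chicken breast with both tight: 1.212 servings and 4.636 servings → $12.16.
So the least-cost plan costs $1.05.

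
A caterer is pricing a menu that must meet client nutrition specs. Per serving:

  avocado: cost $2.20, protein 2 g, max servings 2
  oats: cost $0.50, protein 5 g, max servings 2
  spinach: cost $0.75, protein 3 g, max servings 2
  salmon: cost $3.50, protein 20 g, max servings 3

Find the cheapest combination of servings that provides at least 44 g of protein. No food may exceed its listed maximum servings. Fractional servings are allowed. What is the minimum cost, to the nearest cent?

$6.95

Cost per g of protein: oats $0.1000, salmon $0.1750, spinach $0.2500, avocado $1.1000.
Take 2 servings of oats: +10.0 g protein for $1.00 (total $1.00, still need 34.0 g).
Take 1.7 servings of salmon: +34.0 g protein for $5.95 (total $6.95, still need 0.0 g).
Filling from the cheapest source first is optimal under one linear minimum: $6.95.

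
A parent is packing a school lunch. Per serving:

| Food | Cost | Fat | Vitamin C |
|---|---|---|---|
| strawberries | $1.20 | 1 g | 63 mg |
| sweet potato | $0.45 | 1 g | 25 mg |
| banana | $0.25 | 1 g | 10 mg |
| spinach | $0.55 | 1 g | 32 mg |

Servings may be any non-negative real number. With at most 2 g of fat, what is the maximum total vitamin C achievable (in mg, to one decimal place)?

Vitamin C per g fat: strawberries 63, spinach 32, sweet potato 25, banana 10.
With no serving limits, spend the whole fat allowance on strawberries: 2 g / 1 g × 63 mg = 126.0 mg.

126.0 mg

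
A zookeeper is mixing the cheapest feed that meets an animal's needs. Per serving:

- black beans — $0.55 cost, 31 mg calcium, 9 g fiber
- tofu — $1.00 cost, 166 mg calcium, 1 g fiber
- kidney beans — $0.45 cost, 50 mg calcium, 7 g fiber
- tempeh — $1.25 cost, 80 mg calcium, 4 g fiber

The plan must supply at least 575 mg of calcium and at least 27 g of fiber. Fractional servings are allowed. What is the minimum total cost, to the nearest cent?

The cheapest plan sits at a corner of the feasible region — with two constraints it uses at most two foods.
black beans only: max(575/31, 27/9) = 18.55 servings → $10.20.
tofu only: max(575/166, 27/1) = 27 servings → $27.00.
kidney beans only: max(575/50, 27/7) = 11.5 servings → $5.17.
tempeh only: max(575/80, 27/4) = 7.188 servings → $8.98.
black beans + tofu with both tight: 2.671 servings and 2.965 servings → $4.43.
black beans + kidney beans: the both-tight solution has a negative serving — not a feasible corner.
black beans + tempeh with both targets exact would need a negative amount; discard.
tofu + kidney beans with both tight: 2.406 servings and 3.513 servings → $3.99.
tofu + tempeh with both tight: 0.2397 servings and 6.69 servings → $8.60.
kidney beans + tempeh: intersection lies outside the first quadrant.
Cheapest feasible corner: $3.99.

$3.99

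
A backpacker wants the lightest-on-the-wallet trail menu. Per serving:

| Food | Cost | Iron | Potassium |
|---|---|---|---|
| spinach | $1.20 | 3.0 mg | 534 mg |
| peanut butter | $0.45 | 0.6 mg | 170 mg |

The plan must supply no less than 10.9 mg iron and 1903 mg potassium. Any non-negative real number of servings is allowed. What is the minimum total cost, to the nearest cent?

With two linear requirements the optimum uses one or two foods; enumerate the corners.
spinach only: max(10.9/3.0, 1903/534) = 3.633 servings → $4.36.
peanut butter only: max(10.9/0.6, 1903/170) = 18.17 servings → $8.18.
spinach + peanut butter with both targets exact would need a negative amount; discard.
Cheapest feasible corner: $4.36.

$4.36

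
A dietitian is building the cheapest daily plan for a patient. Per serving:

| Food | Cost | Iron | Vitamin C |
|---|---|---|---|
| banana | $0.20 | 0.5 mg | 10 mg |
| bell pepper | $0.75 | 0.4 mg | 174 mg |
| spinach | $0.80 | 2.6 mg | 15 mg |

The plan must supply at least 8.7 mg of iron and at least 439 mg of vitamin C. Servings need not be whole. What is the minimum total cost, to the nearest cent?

$4.10

Minimising a linear cost over {iron ≥ 8.7, vitamin C ≥ 439, servings ≥ 0} — the optimum is at a vertex, using one or two foods.
banana only: max(8.7/0.5, 439/10) = 43.9 servings → $8.78.
bell pepper only: max(8.7/0.4, 439/174) = 21.75 servings → $16.31.
spinach only: max(8.7/2.6, 439/15) = 29.27 servings → $23.41.
banana + bell pepper with both tight: 16.12 servings and 1.596 servings → $4.42.
banana + spinach with both targets exact would need a negative amount; discard.
bell pepper + spinach with both tight: 2.265 servings and 2.998 servings → $4.10.
Cheapest feasible corner: $4.10.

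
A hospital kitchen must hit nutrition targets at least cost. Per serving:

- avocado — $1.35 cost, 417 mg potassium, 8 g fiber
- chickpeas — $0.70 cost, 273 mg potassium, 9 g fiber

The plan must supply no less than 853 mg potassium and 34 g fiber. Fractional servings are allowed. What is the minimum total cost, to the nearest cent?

A basic optimal solution has at most two foods positive. Try each food alone and each pair with both targets met exactly.
avocado only: max(853/417, 34/8) = 4.25 servings → $5.74.
chickpeas only: max(853/273, 34/9) = 3.778 servings → $2.64.
avocado + chickpeas: the both-tight solution has a negative serving — not a feasible corner.
The minimum over all feasible corners is $2.64.

$2.64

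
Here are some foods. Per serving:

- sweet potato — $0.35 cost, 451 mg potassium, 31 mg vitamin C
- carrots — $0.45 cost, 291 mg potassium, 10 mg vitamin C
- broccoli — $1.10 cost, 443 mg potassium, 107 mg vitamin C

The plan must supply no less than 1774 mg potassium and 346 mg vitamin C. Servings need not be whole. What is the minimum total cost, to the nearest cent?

The cheapest plan sits at a corner of the feasible region — with two constraints it uses at most two foods.
sweet potato only: max(1774/451, 346/31) = 11.16 servings → $3.91.
carrots only: max(1774/291, 346/10) = 34.6 servings → $15.57.
broccoli only: max(1774/443, 346/107) = 4.005 servings → $4.40.
sweet potato + carrots with both targets exact would need a negative amount; discard.
sweet potato + broccoli with both tight: 1.058 servings and 2.927 servings → $3.59.
carrots + broccoli with both tight: 1.368 servings and 3.106 servings → $4.03.
Cheapest feasible corner: $3.59.

$3.59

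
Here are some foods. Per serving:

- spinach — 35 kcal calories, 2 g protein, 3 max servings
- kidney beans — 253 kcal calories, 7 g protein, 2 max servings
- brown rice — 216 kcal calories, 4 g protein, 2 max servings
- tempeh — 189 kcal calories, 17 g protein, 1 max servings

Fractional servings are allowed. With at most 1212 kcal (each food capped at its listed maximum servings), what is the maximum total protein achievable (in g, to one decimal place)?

Protein per kcal: tempeh 0.08995, spinach 0.05714, kidney beans 0.02767, brown rice 0.01852.
Take 1 serving of tempeh: uses 189 kcal, +17.0 g protein (running total 17.0 g).
Take 3 servings of spinach: uses 105 kcal, +6.0 g protein (running total 23.0 g).
Take 2 servings of kidney beans: uses 506 kcal, +14.0 g protein (running total 37.0 g).
Take 1.907 servings of brown rice: uses 412 kcal, +7.6 g protein (running total 44.6 g).
Greedy by best ratio exhausts the calories allowance optimally: 44.6 g.

44.6 g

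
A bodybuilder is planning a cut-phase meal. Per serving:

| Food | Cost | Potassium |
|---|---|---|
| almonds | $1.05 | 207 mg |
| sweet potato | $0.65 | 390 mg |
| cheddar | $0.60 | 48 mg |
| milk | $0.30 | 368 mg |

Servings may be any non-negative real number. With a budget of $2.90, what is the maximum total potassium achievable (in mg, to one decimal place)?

Potassium per dollar: milk 1227, sweet potato 600, almonds 197.1, cheddar 80.
With no serving limits, spend the whole cost allowance on milk: $2.90 / $0.30 × 368 mg = 3557.3 mg.

3557.3 mg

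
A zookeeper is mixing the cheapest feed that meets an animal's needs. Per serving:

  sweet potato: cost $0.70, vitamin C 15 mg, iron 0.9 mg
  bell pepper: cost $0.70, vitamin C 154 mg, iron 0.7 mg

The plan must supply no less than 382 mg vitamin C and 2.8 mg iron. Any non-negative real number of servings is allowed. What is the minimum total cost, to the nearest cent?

sweet potato only: max(382/15, 2.8/0.9) = 25.47 servings → $17.83.
bell pepper only: max(382/154, 2.8/0.7) = 4 servings → $2.80.
sweet potato + bell pepper with both tight: 1.279 servings and 2.356 servings → $2.54.
The minimum over all feasible corners is $2.54.

$2.54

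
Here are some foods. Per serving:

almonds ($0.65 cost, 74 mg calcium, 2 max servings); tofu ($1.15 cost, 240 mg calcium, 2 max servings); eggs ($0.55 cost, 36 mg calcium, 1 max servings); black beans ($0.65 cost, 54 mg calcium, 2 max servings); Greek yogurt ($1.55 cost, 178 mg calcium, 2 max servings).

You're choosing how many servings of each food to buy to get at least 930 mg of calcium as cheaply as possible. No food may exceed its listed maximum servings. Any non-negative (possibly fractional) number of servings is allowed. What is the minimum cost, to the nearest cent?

Cost per mg of calcium: tofu $0.0048, Greek yogurt $0.0087, almonds $0.0088, black beans $0.0120, eggs $0.0153.
Take 2 servings of tofu: +480.0 mg calcium for $2.30 (total $2.30, still need 450.0 mg).
Take 2 servings of Greek yogurt: +356.0 mg calcium for $3.10 (total $5.40, still need 94.0 mg).
Take 1.27 servings of almonds: +94.0 mg calcium for $0.83 (total $6.23, still need 0.0 mg).
Filling from the cheapest source first is optimal under one linear minimum: $6.23.

$6.23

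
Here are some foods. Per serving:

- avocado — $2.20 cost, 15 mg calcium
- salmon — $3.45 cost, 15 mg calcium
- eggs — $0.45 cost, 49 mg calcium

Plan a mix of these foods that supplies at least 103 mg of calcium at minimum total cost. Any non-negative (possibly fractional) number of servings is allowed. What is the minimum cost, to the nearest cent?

$0.95

Cost per mg of calcium: eggs $0.0092, avocado $0.1467, salmon $0.2300.
With no serving limits, use only eggs: 103 mg / 49 mg = 2.102 servings × $0.45 = $0.95.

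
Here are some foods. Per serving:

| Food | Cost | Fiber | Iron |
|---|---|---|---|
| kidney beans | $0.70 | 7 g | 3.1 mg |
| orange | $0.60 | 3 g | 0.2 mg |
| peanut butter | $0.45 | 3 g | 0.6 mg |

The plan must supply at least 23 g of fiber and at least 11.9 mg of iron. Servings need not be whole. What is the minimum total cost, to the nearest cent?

Check every corner: each single food scaled to meet both minima, and each pair solved so both constraints bind.
kidney beans only: max(23/7, 11.9/3.1) = 3.839 servings → $2.69.
orange only: max(23/3, 11.9/0.2) = 59.5 servings → $35.70.
peanut butter only: max(23/3, 11.9/0.6) = 19.83 servings → $8.93.
kidney beans + orange with both targets exact would need a negative amount; discard.
kidney beans + peanut butter: intersection lies outside the first quadrant.
orange + peanut butter: intersection lies outside the first quadrant.
So the least-cost plan costs $2.69.

$2.69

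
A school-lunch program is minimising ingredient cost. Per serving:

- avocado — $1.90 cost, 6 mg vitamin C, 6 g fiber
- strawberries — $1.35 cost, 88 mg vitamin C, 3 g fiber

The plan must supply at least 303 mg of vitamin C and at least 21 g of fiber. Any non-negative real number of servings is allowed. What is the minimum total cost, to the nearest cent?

$7.98

Check every corner: each single food scaled to meet both minima, and each pair solved so both constraints bind.
avocado only: max(303/6, 21/6) = 50.5 servings → $95.95.
strawberries only: max(303/88, 21/3) = 7 servings → $9.45.
avocado + strawberries with both tight: 1.841 servings and 3.318 servings → $7.98.
Cheapest feasible corner: $7.98.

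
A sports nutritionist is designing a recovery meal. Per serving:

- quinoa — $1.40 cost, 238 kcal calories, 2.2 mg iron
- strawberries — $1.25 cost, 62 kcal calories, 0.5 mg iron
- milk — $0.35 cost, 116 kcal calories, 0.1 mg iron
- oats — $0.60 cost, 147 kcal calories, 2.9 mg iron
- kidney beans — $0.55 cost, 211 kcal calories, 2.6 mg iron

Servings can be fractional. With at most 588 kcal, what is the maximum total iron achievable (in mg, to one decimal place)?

11.6 mg

Iron per kcal: oats 0.01973, kidney beans 0.01232, quinoa 0.009244, strawberries 0.008065, milk 0.0008621.
With no serving limits, spend the whole calories allowance on oats: 588 kcal / 147 kcal × 2.9 mg = 11.6 mg.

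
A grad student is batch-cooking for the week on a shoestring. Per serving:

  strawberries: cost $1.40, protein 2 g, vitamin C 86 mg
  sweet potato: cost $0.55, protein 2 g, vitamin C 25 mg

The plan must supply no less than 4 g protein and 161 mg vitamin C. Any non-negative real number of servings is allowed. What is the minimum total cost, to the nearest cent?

For a min-cost LP with two ≥-constraints, a basic feasible solution has at most two positive variables.
strawberries only: max(4/2, 161/86) = 2 servings → $2.80.
sweet potato only: max(4/2, 161/25) = 6.44 servings → $3.54.
strawberries + sweet potato with both tight: 1.82 servings and 0.1803 servings → $2.65.
The minimum over all feasible corners is $2.65.

$2.65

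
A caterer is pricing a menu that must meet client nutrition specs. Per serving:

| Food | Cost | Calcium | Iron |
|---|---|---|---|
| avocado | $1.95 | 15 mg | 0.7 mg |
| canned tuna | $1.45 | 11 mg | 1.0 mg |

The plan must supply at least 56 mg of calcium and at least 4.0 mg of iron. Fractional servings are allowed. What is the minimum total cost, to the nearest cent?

$7.34

avocado only: max(56/15, 4.0/0.7) = 5.714 servings → $11.14.
canned tuna only: max(56/11, 4.0/1.0) = 5.091 servings → $7.38.
avocado + canned tuna with both tight: 1.644 servings and 2.849 servings → $7.34.
Cheapest feasible corner: $7.34.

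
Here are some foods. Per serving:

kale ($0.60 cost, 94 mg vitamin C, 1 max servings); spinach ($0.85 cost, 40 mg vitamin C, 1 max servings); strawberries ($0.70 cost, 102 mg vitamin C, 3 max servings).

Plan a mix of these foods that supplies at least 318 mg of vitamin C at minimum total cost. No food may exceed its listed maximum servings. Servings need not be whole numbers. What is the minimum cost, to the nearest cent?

$2.14

Cost per mg of vitamin C: kale $0.0064, strawberries $0.0069, spinach $0.0213.
Take 1 serving of kale: +94.0 mg vitamin C for $0.60 (total $0.60, still need 224.0 mg).
Take 2.196 servings of strawberries: +224.0 mg vitamin C for $1.54 (total $2.14, still need 0.0 mg).
Filling from the cheapest source first is optimal under one linear minimum: $2.14.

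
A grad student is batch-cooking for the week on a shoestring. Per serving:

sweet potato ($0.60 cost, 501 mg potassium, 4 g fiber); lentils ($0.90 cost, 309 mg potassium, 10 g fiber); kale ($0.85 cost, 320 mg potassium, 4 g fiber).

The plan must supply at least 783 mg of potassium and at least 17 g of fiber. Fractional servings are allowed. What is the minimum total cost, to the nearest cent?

Minimising a linear cost over {potassium ≥ 783, fiber ≥ 17, servings ≥ 0} — the optimum is at a vertex, using one or two foods.
sweet potato only: max(783/501, 17/4) = 4.25 servings → $2.55.
lentils only: max(783/309, 17/10) = 2.534 servings → $2.28.
kale only: max(783/320, 17/4) = 4.25 servings → $3.61.
sweet potato + lentils with both tight: 0.6828 servings and 1.427 servings → $1.69.
sweet potato + kale: the both-tight solution has a negative serving — not a feasible corner.
lentils + kale with both tight: 1.175 servings and 1.312 servings → $2.17.
So the least-cost plan costs $1.69.

$1.69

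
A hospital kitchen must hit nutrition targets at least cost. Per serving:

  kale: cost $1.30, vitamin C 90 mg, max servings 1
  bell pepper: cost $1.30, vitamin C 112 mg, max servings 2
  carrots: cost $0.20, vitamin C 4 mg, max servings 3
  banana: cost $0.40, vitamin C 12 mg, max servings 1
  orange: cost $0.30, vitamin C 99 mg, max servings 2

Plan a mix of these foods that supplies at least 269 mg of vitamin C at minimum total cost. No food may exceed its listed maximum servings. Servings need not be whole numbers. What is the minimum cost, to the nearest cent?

$1.42

Cost per mg of vitamin C: orange $0.0030, bell pepper $0.0116, kale $0.0144, banana $0.0333, carrots $0.0500.
Take 2 servings of orange: +198.0 mg vitamin C for $0.60 (total $0.60, still need 71.0 mg).
Take 0.6339 servings of bell pepper: +71.0 mg vitamin C for $0.82 (total $1.42, still need 0.0 mg).
Greedy by cheapest-per-mg is optimal for a single linear constraint, so the minimum cost is $1.42.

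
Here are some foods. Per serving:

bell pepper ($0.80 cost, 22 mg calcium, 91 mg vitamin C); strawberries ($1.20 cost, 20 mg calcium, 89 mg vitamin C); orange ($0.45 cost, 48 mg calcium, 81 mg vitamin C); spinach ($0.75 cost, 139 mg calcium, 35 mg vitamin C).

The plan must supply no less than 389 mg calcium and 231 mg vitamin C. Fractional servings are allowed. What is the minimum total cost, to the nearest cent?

Check every corner: each single food scaled to meet both minima, and each pair solved so both constraints bind.
bell pepper only: max(389/22, 231/91) = 17.68 servings → $14.15.
strawberries only: max(389/20, 231/89) = 19.45 servings → $23.34.
orange only: max(389/48, 231/81) = 8.104 servings → $3.65.
spinach only: max(389/139, 231/35) = 6.6 servings → $4.95.
bell pepper + strawberries with both targets exact would need a negative amount; discard.
bell pepper + orange: the both-tight solution has a negative serving — not a feasible corner.
bell pepper + spinach with both tight: 1.557 servings and 2.552 servings → $3.16.
strawberries + orange: the both-tight solution has a negative serving — not a feasible corner.
strawberries + spinach with both tight: 1.585 servings and 2.571 servings → $3.83.
orange + spinach with both tight: 1.931 servings and 2.132 servings → $2.47.
The minimum over all feasible corners is $2.47.

$2.47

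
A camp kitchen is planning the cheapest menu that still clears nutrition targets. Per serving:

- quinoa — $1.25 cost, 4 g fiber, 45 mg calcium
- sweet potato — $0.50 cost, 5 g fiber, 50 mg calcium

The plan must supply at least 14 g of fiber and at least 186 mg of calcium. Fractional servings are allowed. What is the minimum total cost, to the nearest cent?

$1.86

An LP optimum is at a vertex; with two nutrient constraints at most two foods are used. Check each candidate.
quinoa only: max(14/4, 186/45) = 4.133 servings → $5.17.
sweet potato only: max(14/5, 186/50) = 3.72 servings → $1.86.
quinoa + sweet potato: intersection lies outside the first quadrant.
The minimum over all feasible corners is $1.86.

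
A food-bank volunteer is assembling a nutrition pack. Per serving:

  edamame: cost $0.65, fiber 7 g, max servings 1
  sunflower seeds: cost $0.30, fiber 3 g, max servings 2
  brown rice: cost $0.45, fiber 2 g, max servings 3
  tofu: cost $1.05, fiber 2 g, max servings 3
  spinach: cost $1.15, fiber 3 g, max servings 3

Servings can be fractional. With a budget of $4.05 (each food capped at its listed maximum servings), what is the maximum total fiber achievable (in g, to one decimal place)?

22.8 g

Fiber per dollar: edamame 10.77, sunflower seeds 10, brown rice 4.444, spinach 2.609, tofu 1.905.
Take 1 serving of edamame: spends $0.65, +7.0 g fiber (running total 7.0 g).
Take 2 servings of sunflower seeds: spends $0.60, +6.0 g fiber (running total 13.0 g).
Take 3 servings of brown rice: spends $1.35, +6.0 g fiber (running total 19.0 g).
Take 1.261 servings of spinach: spends $1.45, +3.8 g fiber (running total 22.8 g).
Greedy by best ratio exhausts the cost allowance optimally: 22.8 g.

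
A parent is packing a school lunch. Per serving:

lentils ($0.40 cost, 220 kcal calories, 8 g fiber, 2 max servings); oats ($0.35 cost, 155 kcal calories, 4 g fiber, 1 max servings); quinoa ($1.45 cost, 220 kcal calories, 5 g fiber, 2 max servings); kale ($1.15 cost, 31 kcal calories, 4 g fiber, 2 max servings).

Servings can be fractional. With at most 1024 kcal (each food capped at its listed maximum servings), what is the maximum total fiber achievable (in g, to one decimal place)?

Fiber per kcal: kale 0.129, lentils 0.03636, oats 0.02581, quinoa 0.02273.
Take 2 servings of kale: uses 62 kcal, +8.0 g fiber (running total 8.0 g).
Take 2 servings of lentils: uses 440 kcal, +16.0 g fiber (running total 24.0 g).
Take 1 serving of oats: uses 155 kcal, +4.0 g fiber (running total 28.0 g).
Take 1.668 servings of quinoa: uses 367 kcal, +8.3 g fiber (running total 36.3 g).
Filling greedily by fiber-per-kcal is optimal for one linear limit, giving 36.3 g.

36.3 g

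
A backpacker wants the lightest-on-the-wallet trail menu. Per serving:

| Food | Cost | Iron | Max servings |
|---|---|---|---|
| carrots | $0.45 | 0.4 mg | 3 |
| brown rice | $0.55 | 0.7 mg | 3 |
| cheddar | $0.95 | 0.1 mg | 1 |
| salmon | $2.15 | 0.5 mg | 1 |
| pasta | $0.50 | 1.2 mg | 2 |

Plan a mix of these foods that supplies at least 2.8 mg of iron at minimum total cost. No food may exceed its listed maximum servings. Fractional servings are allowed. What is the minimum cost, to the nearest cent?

Cost per mg of iron: pasta $0.4167, brown rice $0.7857, carrots $1.1250, salmon $4.3000, cheddar $9.5000.
Take 2 servings of pasta: +2.4 mg iron for $1.00 (total $1.00, still need 0.4 mg).
Take 0.5714 servings of brown rice: +0.4 mg iron for $0.31 (total $1.31, still need 0.0 mg).
Filling from the cheapest source first is optimal under one linear minimum: $1.31.

$1.31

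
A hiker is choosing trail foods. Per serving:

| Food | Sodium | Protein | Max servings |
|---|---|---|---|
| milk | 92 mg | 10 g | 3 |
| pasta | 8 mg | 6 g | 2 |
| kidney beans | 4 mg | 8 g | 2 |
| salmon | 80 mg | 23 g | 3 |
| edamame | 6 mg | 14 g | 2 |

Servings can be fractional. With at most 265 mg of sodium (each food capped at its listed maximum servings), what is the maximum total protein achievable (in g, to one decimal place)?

Protein per mg sodium: edamame 2.333, kidney beans 2, pasta 0.75, salmon 0.2875, milk 0.1087.
Take 2 servings of edamame: uses 12 mg sodium, +28.0 g protein (running total 28.0 g).
Take 2 servings of kidney beans: uses 8 mg sodium, +16.0 g protein (running total 44.0 g).
Take 2 servings of pasta: uses 16 mg sodium, +12.0 g protein (running total 56.0 g).
Take 2.862 servings of salmon: uses 229 mg sodium, +65.8 g protein (running total 121.8 g).
Filling greedily by protein-per-mg sodium is optimal for one linear limit, giving 121.8 g.

121.8 g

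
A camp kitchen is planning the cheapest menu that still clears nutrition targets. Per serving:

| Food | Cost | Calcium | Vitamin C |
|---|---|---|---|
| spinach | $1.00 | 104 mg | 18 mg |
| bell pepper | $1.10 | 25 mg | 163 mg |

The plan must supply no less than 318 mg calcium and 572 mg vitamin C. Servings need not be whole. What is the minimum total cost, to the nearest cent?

Check every corner: each single food scaled to meet both minima, and each pair solved so both constraints bind.
spinach only: max(318/104, 572/18) = 31.78 servings → $31.78.
bell pepper only: max(318/25, 572/163) = 12.72 servings → $13.99.
spinach + bell pepper with both tight: 2.275 servings and 3.258 servings → $5.86.
Cheapest feasible corner: $5.86.

$5.86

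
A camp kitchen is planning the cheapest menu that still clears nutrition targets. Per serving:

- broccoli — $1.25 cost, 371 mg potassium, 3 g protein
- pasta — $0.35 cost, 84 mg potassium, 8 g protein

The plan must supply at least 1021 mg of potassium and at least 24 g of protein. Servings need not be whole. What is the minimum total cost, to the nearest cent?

$3.58

broccoli only: max(1021/371, 24/3) = 8 servings → $10.00.
pasta only: max(1021/84, 24/8) = 12.15 servings → $4.25.
broccoli + pasta with both tight: 2.265 servings and 2.151 servings → $3.58.
So the least-cost plan costs $3.58.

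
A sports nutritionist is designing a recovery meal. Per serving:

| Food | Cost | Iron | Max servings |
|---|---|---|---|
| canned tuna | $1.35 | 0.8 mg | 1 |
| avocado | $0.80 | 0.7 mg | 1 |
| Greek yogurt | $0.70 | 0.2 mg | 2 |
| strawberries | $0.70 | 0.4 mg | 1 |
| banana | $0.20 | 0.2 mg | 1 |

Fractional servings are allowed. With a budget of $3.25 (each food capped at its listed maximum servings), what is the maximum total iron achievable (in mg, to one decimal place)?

Iron per dollar: banana 1, avocado 0.875, canned tuna 0.5926, strawberries 0.5714, Greek yogurt 0.2857.
Take 1 serving of banana: spends $0.20, +0.2 mg iron (running total 0.2 mg).
Take 1 serving of avocado: spends $0.80, +0.7 mg iron (running total 0.9 mg).
Take 1 serving of canned tuna: spends $1.35, +0.8 mg iron (running total 1.7 mg).
Take 1 serving of strawberries: spends $0.70, +0.4 mg iron (running total 2.1 mg).
Take 0.2857 servings of Greek yogurt: spends $0.20, +0.1 mg iron (running total 2.2 mg).
Greedy by best ratio exhausts the cost allowance optimally: 2.2 mg.

2.2 mg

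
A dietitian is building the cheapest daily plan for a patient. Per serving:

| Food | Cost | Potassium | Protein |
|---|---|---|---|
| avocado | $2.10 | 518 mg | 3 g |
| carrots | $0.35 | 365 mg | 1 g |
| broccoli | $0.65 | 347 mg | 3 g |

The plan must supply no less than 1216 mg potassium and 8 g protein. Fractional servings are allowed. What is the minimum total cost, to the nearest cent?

$1.89

Two binding constraints pin down two serving amounts, so the optimal mix uses at most two foods. The candidates are each food alone (scaled to the tighter of potassium/protein) and each pair with both constraints tight.
avocado only: max(1216/518, 8/3) = 2.667 servings → $5.60.
carrots only: max(1216/365, 8/1) = 8 servings → $2.80.
broccoli only: max(1216/347, 8/3) = 3.504 servings → $2.28.
avocado + carrots with both targets exact would need a negative amount; discard.
avocado + broccoli with both tight: 1.7 servings and 0.9669 servings → $4.20.
carrots + broccoli with both tight: 1.166 servings and 2.278 servings → $1.89.
The minimum over all feasible corners is $1.89.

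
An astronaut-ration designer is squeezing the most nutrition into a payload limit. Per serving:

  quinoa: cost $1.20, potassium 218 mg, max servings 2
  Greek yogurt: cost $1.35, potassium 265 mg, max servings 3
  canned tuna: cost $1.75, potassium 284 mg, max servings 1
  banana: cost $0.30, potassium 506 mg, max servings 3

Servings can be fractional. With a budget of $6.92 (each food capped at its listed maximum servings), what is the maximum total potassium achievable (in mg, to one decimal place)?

2670.9 mg

Potassium per dollar: banana 1687, Greek yogurt 196.3, quinoa 181.7, canned tuna 162.3.
Take 3 servings of banana: spends $0.90, +1518.0 mg potassium (running total 1518.0 mg).
Take 3 servings of Greek yogurt: spends $4.05, +795.0 mg potassium (running total 2313.0 mg).
Take 1.642 servings of quinoa: spends $1.97, +357.9 mg potassium (running total 2670.9 mg).
Filling greedily by potassium-per-dollar is optimal for one linear limit, giving 2670.9 mg.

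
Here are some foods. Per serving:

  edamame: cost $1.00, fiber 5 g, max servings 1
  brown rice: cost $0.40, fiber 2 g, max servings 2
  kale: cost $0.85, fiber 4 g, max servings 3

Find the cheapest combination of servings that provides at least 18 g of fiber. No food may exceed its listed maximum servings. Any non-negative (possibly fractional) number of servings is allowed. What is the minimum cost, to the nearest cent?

Cost per g of fiber: edamame $0.2000, brown rice $0.2000, kale $0.2125.
Take 1 serving of edamame: +5.0 g fiber for $1.00 (total $1.00, still need 13.0 g).
Take 2 servings of brown rice: +4.0 g fiber for $0.80 (total $1.80, still need 9.0 g).
Take 2.25 servings of kale: +9.0 g fiber for $1.91 (total $3.71, still need 0.0 g).
Greedy by cheapest-per-g is optimal for a single linear constraint, so the minimum cost is $3.71.

$3.71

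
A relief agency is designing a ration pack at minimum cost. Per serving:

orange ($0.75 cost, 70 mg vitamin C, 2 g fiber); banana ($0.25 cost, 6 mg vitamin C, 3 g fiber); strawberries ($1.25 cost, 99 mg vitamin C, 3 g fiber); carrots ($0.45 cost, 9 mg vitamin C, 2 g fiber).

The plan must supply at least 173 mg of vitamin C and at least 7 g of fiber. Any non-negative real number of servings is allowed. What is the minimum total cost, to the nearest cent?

$1.99

Compare the cost at each extreme point of the feasible region.
orange only: max(173/70, 7/2) = 3.5 servings → $2.62.
banana only: max(173/6, 7/3) = 28.83 servings → $7.21.
strawberries only: max(173/99, 7/3) = 2.333 servings → $2.92.
carrots only: max(173/9, 7/2) = 19.22 servings → $8.65.
orange + banana with both tight: 2.409 servings and 0.7273 servings → $1.99.
orange + strawberries: intersection lies outside the first quadrant.
orange + carrots with both tight: 2.32 servings and 1.18 servings → $2.27.
banana + strawberries with both tight: 0.6237 servings and 1.71 servings → $2.29.
banana + carrots: the both-tight solution has a negative serving — not a feasible corner.
strawberries + carrots with both tight: 1.655 servings and 1.018 servings → $2.53.
The minimum over all feasible corners is $1.99.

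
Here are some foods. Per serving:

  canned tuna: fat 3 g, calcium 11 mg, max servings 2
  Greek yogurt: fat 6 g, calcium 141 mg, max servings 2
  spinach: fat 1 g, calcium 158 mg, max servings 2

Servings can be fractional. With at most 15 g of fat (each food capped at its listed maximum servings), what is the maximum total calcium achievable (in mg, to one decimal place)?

601.7 mg

Calcium per g fat: spinach 158, Greek yogurt 23.5, canned tuna 3.667.
Take 2 servings of spinach: uses 2 g fat, +316.0 mg calcium (running total 316.0 mg).
Take 2 servings of Greek yogurt: uses 12 g fat, +282.0 mg calcium (running total 598.0 mg).
Take 0.3333 servings of canned tuna: uses 1 g fat, +3.7 mg calcium (running total 601.7 mg).
Greedy by best ratio exhausts the fat allowance optimally: 601.7 mg.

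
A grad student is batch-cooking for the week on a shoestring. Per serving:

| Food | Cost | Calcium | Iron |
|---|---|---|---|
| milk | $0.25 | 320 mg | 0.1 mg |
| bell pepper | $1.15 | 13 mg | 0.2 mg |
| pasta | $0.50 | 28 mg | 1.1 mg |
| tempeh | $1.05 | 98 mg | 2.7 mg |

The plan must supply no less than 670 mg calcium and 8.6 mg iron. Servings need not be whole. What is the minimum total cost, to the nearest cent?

Two binding constraints pin down two serving amounts, so the optimal mix uses at most two foods. The candidates are each food alone (scaled to the tighter of calcium/iron) and each pair with both constraints tight.
milk only: max(670/320, 8.6/0.1) = 86 servings → $21.50.
bell pepper only: max(670/13, 8.6/0.2) = 51.54 servings → $59.27.
pasta only: max(670/28, 8.6/1.1) = 23.93 servings → $11.96.
tempeh only: max(670/98, 8.6/2.7) = 6.837 servings → $7.18.
milk + bell pepper with both tight: 0.3541 servings and 42.82 servings → $49.33.
milk + pasta with both tight: 1.421 servings and 7.689 servings → $4.20.
milk + tempeh with both tight: 1.131 servings and 3.143 servings → $3.58.
bell pepper + pasta with both targets exact would need a negative amount; discard.
bell pepper + tempeh with both targets exact would need a negative amount; discard.
pasta + tempeh: the both-tight solution has a negative serving — not a feasible corner.
The minimum over all feasible corners is $3.58.

$3.58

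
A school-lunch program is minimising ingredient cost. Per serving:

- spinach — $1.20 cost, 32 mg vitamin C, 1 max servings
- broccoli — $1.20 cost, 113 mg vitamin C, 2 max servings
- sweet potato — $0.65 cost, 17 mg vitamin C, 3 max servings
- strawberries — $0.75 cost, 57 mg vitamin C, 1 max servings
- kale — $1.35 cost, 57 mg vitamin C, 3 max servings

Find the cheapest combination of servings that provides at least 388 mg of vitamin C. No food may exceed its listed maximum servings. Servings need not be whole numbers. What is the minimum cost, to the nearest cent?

$5.64

Cost per mg of vitamin C: broccoli $0.0106, strawberries $0.0132, kale $0.0237, spinach $0.0375, sweet potato $0.0382.
Take 2 servings of broccoli: +226.0 mg vitamin C for $2.40 (total $2.40, still need 162.0 mg).
Take 1 serving of strawberries: +57.0 mg vitamin C for $0.75 (total $3.15, still need 105.0 mg).
Take 1.842 servings of kale: +105.0 mg vitamin C for $2.49 (total $5.64, still need 0.0 mg).
Greedy by cheapest-per-mg is optimal for a single linear constraint, so the minimum cost is $5.64.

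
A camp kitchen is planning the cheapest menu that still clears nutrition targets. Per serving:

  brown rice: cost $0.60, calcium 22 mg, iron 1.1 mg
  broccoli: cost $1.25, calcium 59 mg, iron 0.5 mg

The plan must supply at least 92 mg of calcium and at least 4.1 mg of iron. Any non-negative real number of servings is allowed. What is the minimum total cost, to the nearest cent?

$2.44

brown rice only: max(92/22, 4.1/1.1) = 4.182 servings → $2.51.
broccoli only: max(92/59, 4.1/0.5) = 8.2 servings → $10.25.
brown rice + broccoli with both tight: 3.635 servings and 0.2041 servings → $2.44.
Cheapest feasible corner: $2.44.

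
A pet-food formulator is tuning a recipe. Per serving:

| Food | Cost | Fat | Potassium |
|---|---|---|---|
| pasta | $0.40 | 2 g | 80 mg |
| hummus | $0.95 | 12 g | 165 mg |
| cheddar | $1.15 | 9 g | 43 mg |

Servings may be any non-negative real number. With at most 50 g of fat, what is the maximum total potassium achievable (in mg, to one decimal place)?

2000.0 mg

Potassium per g fat: pasta 40, hummus 13.75, cheddar 4.778.
With no serving limits, spend the whole fat allowance on pasta: 50 g / 2 g × 80 mg = 2000.0 mg.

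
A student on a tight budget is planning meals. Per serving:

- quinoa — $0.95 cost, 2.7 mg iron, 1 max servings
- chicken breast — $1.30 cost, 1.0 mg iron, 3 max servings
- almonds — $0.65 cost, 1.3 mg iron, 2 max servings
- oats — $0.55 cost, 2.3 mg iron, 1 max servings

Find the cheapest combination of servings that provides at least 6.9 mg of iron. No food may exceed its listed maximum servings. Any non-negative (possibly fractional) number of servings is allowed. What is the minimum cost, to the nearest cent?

$2.45

Cost per mg of iron: oats $0.2391, quinoa $0.3519, almonds $0.5000, chicken breast $1.3000.
Take 1 serving of oats: +2.3 mg iron for $0.55 (total $0.55, still need 4.6 mg).
Take 1 serving of quinoa: +2.7 mg iron for $0.95 (total $1.50, still need 1.9 mg).
Take 1.462 servings of almonds: +1.9 mg iron for $0.95 (total $2.45, still need 0.0 mg).
Filling from the cheapest source first is optimal under one linear minimum: $2.45.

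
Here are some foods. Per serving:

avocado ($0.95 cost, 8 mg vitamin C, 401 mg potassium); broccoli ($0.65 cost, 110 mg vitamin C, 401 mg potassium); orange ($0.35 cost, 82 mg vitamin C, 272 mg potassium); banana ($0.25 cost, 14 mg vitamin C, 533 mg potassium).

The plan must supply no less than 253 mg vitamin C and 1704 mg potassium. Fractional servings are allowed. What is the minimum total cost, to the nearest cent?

Compare the cost at each extreme point of the feasible region.
avocado only: max(253/8, 1704/401) = 31.62 servings → $30.04.
broccoli only: max(253/110, 1704/401) = 4.249 servings → $2.76.
orange only: max(253/82, 1704/272) = 6.265 servings → $2.19.
banana only: max(253/14, 1704/533) = 18.07 servings → $4.52.
avocado + broccoli with both tight: 2.102 servings and 2.147 servings → $3.39.
avocado + orange with both tight: 2.309 servings and 2.86 servings → $3.19.
avocado + banana with both targets exact would need a negative amount; discard.
broccoli + orange with both targets exact would need a negative amount; discard.
broccoli + banana with both tight: 2.094 servings and 1.622 servings → $1.77.
orange + banana with both tight: 2.782 servings and 1.777 servings → $1.42.
The minimum over all feasible corners is $1.42.

$1.42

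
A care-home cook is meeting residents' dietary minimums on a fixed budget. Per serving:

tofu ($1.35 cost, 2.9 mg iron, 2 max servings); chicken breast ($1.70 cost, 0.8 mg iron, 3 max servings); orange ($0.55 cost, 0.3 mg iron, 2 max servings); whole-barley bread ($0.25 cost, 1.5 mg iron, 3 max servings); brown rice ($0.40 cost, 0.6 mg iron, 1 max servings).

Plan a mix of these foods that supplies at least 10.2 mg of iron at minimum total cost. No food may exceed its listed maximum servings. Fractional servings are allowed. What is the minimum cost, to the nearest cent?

Cost per mg of iron: whole-barley bread $0.1667, tofu $0.4655, brown rice $0.6667, orange $1.8333, chicken breast $2.1250.
Take 3 servings of whole-barley bread: +4.5 mg iron for $0.75 (total $0.75, still need 5.7 mg).
Take 1.966 servings of tofu: +5.7 mg iron for $2.65 (total $3.40, still need 0.0 mg).
Greedy by cheapest-per-mg is optimal for a single linear constraint, so the minimum cost is $3.40.

$3.40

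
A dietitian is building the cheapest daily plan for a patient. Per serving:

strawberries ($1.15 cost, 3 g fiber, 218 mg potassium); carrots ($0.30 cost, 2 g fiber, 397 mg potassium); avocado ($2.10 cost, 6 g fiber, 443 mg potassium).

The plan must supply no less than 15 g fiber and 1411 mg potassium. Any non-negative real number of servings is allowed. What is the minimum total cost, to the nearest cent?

The cheapest plan sits at a corner of the feasible region — with two constraints it uses at most two foods.
strawberries only: max(15/3, 1411/218) = 6.472 servings → $7.44.
carrots only: max(15/2, 1411/397) = 7.5 servings → $2.25.
avocado only: max(15/6, 1411/443) = 3.185 servings → $6.69.
strawberries + carrots with both tight: 4.15 servings and 1.275 servings → $5.15.
strawberries + avocado with both targets exact would need a negative amount; discard.
carrots + avocado with both tight: 1.217 servings and 2.094 servings → $4.76.
The minimum over all feasible corners is $2.25.

$2.25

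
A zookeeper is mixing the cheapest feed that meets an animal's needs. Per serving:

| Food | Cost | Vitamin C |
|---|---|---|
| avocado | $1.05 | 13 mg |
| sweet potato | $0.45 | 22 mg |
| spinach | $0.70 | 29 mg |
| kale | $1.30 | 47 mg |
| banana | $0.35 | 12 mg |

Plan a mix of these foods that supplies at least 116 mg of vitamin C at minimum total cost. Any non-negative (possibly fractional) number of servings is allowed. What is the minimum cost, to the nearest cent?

$2.37

Cost per mg of vitamin C: sweet potato $0.0205, spinach $0.0241, kale $0.0277, banana $0.0292, avocado $0.0808.
With no serving limits, use only sweet potato: 116 mg / 22 mg = 5.273 servings × $0.45 = $2.37.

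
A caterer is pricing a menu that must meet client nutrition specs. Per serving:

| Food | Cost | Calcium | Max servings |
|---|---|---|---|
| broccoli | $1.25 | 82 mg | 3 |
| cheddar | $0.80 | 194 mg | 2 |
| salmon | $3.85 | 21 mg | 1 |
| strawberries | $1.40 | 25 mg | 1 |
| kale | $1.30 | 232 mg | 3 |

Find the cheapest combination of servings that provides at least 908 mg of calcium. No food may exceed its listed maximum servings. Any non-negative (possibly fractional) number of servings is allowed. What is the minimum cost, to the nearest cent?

$4.51

Cost per mg of calcium: cheddar $0.0041, kale $0.0056, broccoli $0.0152, strawberries $0.0560, salmon $0.1833.
Take 2 servings of cheddar: +388.0 mg calcium for $1.60 (total $1.60, still need 520.0 mg).
Take 2.241 servings of kale: +520.0 mg calcium for $2.91 (total $4.51, still need 0.0 mg).
Filling from the cheapest source first is optimal under one linear minimum: $4.51.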